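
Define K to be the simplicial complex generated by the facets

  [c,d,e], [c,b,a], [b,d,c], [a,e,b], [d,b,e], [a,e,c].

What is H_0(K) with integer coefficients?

H_0 ≅ Z.

Take the total order a < b < c < d < e on the vertex set. Then K (dimension 2) consists of the simplices:

  0-simplices (5): a, b, c, d, e
  1-simplices (9): ab, ac, ae, bc, bd, be, cd, ce, de
  2-simplices (6): abc, abe, ace, bcd, bde, cde

Hence C_0 ≅ Z^5, C_1 ≅ Z^9, C_2 ≅ Z^6.

Boundary ∂_1: C_1 → C_0 is given by ∂[p,q] = [q] − [p].
The resulting 5×9 matrix has rank 4, and its Smith normal form has invariant factors (1,1,1,1).

∂_2: C_2 → C_1 sends each 2-simplex [p,q,r] to [q,r] − [p,r] + [p,q]. For instance
  ∂bcd = cd − bd + bc,
  ∂ace = ce − ae + ac.
The resulting 9×6 matrix has rank 5, and its Smith normal form has invariant factors (1,1,1,1,1).

From H_k ≅ ker(∂_k) / im(∂_{k+1}) we obtain:

  H_0: rank C_0 − rank ∂_1 = 5 − 4 = 1, and the invariant factors of ∂_1 are all 1, so H_0 = Z.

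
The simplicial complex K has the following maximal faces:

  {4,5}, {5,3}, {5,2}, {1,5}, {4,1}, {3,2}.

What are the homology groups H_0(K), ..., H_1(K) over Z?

We work with the vertex ordering 1 < 2 < 3 < 4 < 5. The simplices of K, each written with vertices in increasing order, are:

  0-simplices (5): [1], [2], [3], [4], [5]
  1-simplices (6): [1,4], [1,5], [2,3], [2,5], [3,5], [4,5]

giving chain groups C_0 ≅ Z^5, C_1 ≅ Z^6.

∂_1: C_1 → C_0 maps an edge to its endpoints' difference, ∂[p,q] = q − p. For instance
  ∂[2,5] = [5] − [2].
As a 5×6 matrix over Z this has rank 4, with invariant factors (1,1,1,1).

From H_k ≅ ker(∂_k) / im(∂_{k+1}) we obtain:

  H_0: rank C_0 − rank ∂_1 = 5 − 4 = 1, and the invariant factors of ∂_1 are all 1, so H_0 = Z.
  H_1: rank ker ∂_1 − rank ∂_2 = (6 − 4) − 0 = 2, and there is no ∂_2, so H_1 = Z^2.

H_0 = Z,  H_1 = Z^2.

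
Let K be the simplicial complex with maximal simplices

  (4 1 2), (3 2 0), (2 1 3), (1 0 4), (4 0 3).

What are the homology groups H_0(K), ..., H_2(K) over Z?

H_0 = Z,  H_1 = Z,  H_2 = 0.

Order the vertices as 0 < 1 < 2 < 3 < 4. Listing each simplex with vertices in this order, K has dimension 2 with simplices:

  0-simplices (5): [0], [1], [2], [3], [4]
  1-simplices (10): [0,1], [0,2], [0,3], [0,4], [1,2], [1,3], [1,4], [2,3], [2,4], [3,4]
  2-simplices (5): [0,1,4], [0,2,3], [0,3,4], [1,2,3], [1,2,4]

giving chain groups C_0 ≅ Z^5, C_1 ≅ Z^10, C_2 ≅ Z^5.

∂_1: C_1 → C_0 is given by ∂[p,q] = [q] − [p]. For instance
  ∂[0,2] = [2] − [0].
The 5×10 boundary matrix has rank 4 and Smith normal form diag(1,1,1,1).

The boundary map ∂_2: C_2 → C_1 acts by ∂[p,q,r] = [q,r] − [p,r] + [p,q]. For instance
  ∂[0,1,4] = [1,4] − [0,4] + [0,1],
  ∂[0,2,3] = [2,3] − [0,3] + [0,2].
As a 10×5 matrix over Z this has rank 5, with invariant factors (1,1,1,1,1).

Computing H_k = (kernel of ∂_k) / (image of ∂_{k+1}):

  H_0: rank C_0 − rank ∂_1 = 5 − 4 = 1, and the invariant factors of ∂_1 are all 1, so H_0 ≅ Z.
  H_1: rank ker ∂_1 − rank ∂_2 = (10 − 4) − 5 = 1, and the invariant factors of ∂_2 are all 1, so H_1 ≅ Z.
  H_2: rank ker ∂_2 − rank ∂_3 = (5 − 5) − 0 = 0, and there is no ∂_3, so H_2 ≅ 0.

As a check, the Euler characteristic is 5 − 10 + 5 = 0, which agrees with 1 − 1 + 0 = 0.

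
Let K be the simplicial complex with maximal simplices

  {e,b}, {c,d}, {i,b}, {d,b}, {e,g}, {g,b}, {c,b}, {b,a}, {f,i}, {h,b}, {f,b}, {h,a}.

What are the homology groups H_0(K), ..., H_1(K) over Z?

H_0 ≅ Z,  H_1 ≅ Z^4.

Take the total order a < b < c < d < e < f < g < h < i on the vertex set. Then K (dimension 1) consists of the simplices:

  0-simplices (9): a, b, c, d, e, f, g, h, i
  1-simplices (12): ab, ah, bc, bd, be, bf, bg, bh, bi, cd, eg, fi

Hence C_0 ≅ Z^9, C_1 ≅ Z^12.

The boundary map ∂_1: C_1 → C_0 maps an edge to its endpoints' difference, ∂[p,q] = q − p. For instance
  ∂bf = f − b.
The resulting 9×12 matrix has rank 8, and its Smith normal form has invariant factors (1,1,1,1,1,1,1,1).

Reading off H_k = ker ∂_k / im ∂_{k+1}:

  H_0: rank C_0 − rank ∂_1 = 9 − 8 = 1, and the invariant factors of ∂_1 are all 1, so H_0 = Z.
  H_1: rank ker ∂_1 − rank ∂_2 = (12 − 8) − 0 = 4, and there is no ∂_2, so H_1 = Z^4.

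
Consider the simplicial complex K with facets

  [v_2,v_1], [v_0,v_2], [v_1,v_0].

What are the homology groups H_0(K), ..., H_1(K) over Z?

We work with the vertex ordering v_0 < v_1 < v_2. The simplices of K, each written with vertices in increasing order, are:

  0-simplices (3): [v_0], [v_1], [v_2]
  1-simplices (3): [v_0,v_1], [v_0,v_2], [v_1,v_2]

giving chain groups C_0 ≅ Z^3, C_1 ≅ Z^3.

The boundary map ∂_1: C_1 → C_0 maps an edge to its endpoints' difference, ∂[p,q] = q − p.
The resulting 3×3 matrix has rank 2, and its Smith normal form has invariant factors (1,1).

From H_k ≅ ker(∂_k) / im(∂_{k+1}) we obtain:

  H_0: rank C_0 − rank ∂_1 = 3 − 2 = 1, and the invariant factors of ∂_1 are all 1, so H_0 = Z.
  H_1: rank ker ∂_1 − rank ∂_2 = (3 − 2) − 0 = 1, and there is no ∂_2, so H_1 = Z.

H_0 = Z,  H_1 = Z.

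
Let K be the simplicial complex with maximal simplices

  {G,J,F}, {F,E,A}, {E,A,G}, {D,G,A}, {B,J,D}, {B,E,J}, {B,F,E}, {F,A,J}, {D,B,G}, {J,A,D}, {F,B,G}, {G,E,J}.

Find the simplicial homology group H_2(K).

H_2 = 0.

We work with the vertex ordering A < B < D < E < F < G < J. The simplices of K, each written with vertices in increasing order, are:

  0-simplices (7): A, B, D, E, F, G, J
  1-simplices (18): AD, AE, AF, AG, AJ, BD, BE, BF, BG, BJ, DG, DJ, EF, EG, EJ, FG, FJ, GJ
  2-simplices (12): ADG, ADJ, AEF, AEG, AFJ, BDG, BDJ, BEF, BEJ, BFG, EGJ, FGJ

giving chain groups C_0 ≅ Z^7, C_1 ≅ Z^18, C_2 ≅ Z^12.

The boundary map ∂_1: C_1 → C_0 maps an edge to its endpoints' difference, ∂[p,q] = q − p.
The 7×18 boundary matrix has rank 6 and Smith normal form diag(1,1,1,1,1,1).

The boundary map ∂_2: C_2 → C_1 acts by ∂[p,q,r] = [q,r] − [p,r] + [p,q]. For instance
  ∂BDG = DG − BG + BD,
  ∂AEF = EF − AF + AE.
The 18×12 boundary matrix has rank 12 and Smith normal form diag(1,1,1,1,1,1,1,1,1,1,1,2).

Now H_k = ker ∂_k / im ∂_{k+1}, so:

  H_2: rank ker ∂_2 − rank ∂_3 = (12 − 12) − 0 = 0, and there is no ∂_3, so H_2 ≅ 0.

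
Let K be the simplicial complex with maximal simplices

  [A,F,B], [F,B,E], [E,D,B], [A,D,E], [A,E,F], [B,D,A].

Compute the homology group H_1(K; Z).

We work with the vertex ordering A < B < D < E < F. The simplices of K, each written with vertices in increasing order, are:

  0-simplices (5): A, B, D, E, F
  1-simplices (9): AB, AD, AE, AF, BD, BE, BF, DE, EF
  2-simplices (6): ABD, ABF, ADE, AEF, BDE, BEF

so the chain groups are C_0 ≅ Z^5, C_1 ≅ Z^9, C_2 ≅ Z^6.

The boundary map ∂_1: C_1 → C_0 is given by ∂[p,q] = [q] − [p]. For instance
  ∂BD = D − B.
The resulting 5×9 matrix has rank 4, and its Smith normal form has invariant factors (1,1,1,1).

Boundary ∂_2: C_2 → C_1 acts by ∂[p,q,r] = [q,r] − [p,r] + [p,q]. For instance
  ∂ABF = BF − AF + AB,
  ∂ABD = BD − AD + AB.
The 9×6 boundary matrix has rank 5 and Smith normal form diag(1,1,1,1,1).

Computing H_k = (kernel of ∂_k) / (image of ∂_{k+1}):

  H_1: rank ker ∂_1 − rank ∂_2 = (9 − 4) − 5 = 0, and the invariant factors of ∂_2 are all 1, so H_1 ≅ 0.

H_1 ≅ 0.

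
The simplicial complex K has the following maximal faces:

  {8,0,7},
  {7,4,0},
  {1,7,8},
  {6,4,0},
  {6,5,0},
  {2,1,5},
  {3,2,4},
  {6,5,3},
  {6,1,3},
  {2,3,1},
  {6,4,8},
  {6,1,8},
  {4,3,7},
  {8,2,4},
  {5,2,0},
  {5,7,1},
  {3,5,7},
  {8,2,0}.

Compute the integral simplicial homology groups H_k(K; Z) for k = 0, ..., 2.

H_0 = Z,  H_1 = Z ⊕ Z/2Z,  H_2 = 0.

We work with the vertex ordering 0 < 1 < 2 < 3 < 4 < 5 < 6 < 7 < 8. The simplices of K, each written with vertices in increasing order, are:

  0-simplices (9): [0], [1], [2], [3], [4], [5], [6], [7], [8]
  1-simplices (27): (27 of them)
  2-simplices (18): [0,2,5], [0,2,8], [0,4,6], [0,4,7], [0,5,6], [0,7,8], [1,2,3], [1,2,5], [1,3,6], [1,5,7], [1,6,8], [1,7,8], [2,3,4], [2,4,8], [3,4,7], [3,5,6], [3,5,7], [4,6,8]

so the chain groups are C_0 ≅ Z^9, C_1 ≅ Z^27, C_2 ≅ Z^18.

Boundary ∂_1: C_1 → C_0 is given by ∂[p,q] = [q] − [p].
This gives a 9×27 integer matrix of rank 8; reducing to Smith normal form yields diagonal entries (1,1,1,1,1,1,1,1).

∂_2: C_2 → C_1 acts by ∂[p,q,r] = [q,r] − [p,r] + [p,q]. For instance
  ∂[1,3,6] = [3,6] − [1,6] + [1,3],
  ∂[4,6,8] = [6,8] − [4,8] + [4,6].
The 27×18 boundary matrix has rank 18 and Smith normal form diag(1,1,1,1,1,1,1,1,1,1,1,1,1,1,1,1,1,2).

Computing H_k = (kernel of ∂_k) / (image of ∂_{k+1}):

  H_0: rank C_0 − rank ∂_1 = 9 − 8 = 1, and the invariant factors of ∂_1 are all 1, so H_0 ≅ Z.
  H_1: rank ker ∂_1 − rank ∂_2 = (27 − 8) − 18 = 1, and ∂_2 has invariant factor 2 > 1, so H_1 ≅ Z ⊕ Z/2Z.
  H_2: rank ker ∂_2 − rank ∂_3 = (18 − 18) − 0 = 0, and there is no ∂_3, so H_2 ≅ 0.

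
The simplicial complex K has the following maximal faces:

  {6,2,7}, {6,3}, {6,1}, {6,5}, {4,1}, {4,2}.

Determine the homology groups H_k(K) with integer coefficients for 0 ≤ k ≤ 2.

Take the total order 1 < 2 < 3 < 4 < 5 < 6 < 7 on the vertex set. Then K (dimension 2) consists of the simplices:

  0-simplices (7): [1], [2], [3], [4], [5], [6], [7]
  1-simplices (8): [1,4], [1,6], [2,4], [2,6], [2,7], [3,6], [5,6], [6,7]
  2-simplices (1): [2,6,7]

giving chain groups C_0 ≅ Z^7, C_1 ≅ Z^8, C_2 ≅ Z^1.

Boundary ∂_1: C_1 → C_0 is given by ∂[p,q] = [q] − [p].
The resulting 7×8 matrix has rank 6, and its Smith normal form has invariant factors (1,1,1,1,1,1).

∂_2: C_2 → C_1 maps a triangle to the signed sum of its edges. For instance
  ∂[2,6,7] = [6,7] − [2,7] + [2,6].
As a 8×1 matrix over Z this has rank 1, with invariant factors (1).

From H_k ≅ ker(∂_k) / im(∂_{k+1}) we obtain:

  H_0: rank C_0 − rank ∂_1 = 7 − 6 = 1, and the invariant factors of ∂_1 are all 1, so H_0 ≅ Z.
  H_1: rank ker ∂_1 − rank ∂_2 = (8 − 6) − 1 = 1, and the invariant factors of ∂_2 are all 1, so H_1 ≅ Z.
  H_2: rank ker ∂_2 − rank ∂_3 = (1 − 1) − 0 = 0, and there is no ∂_3, so H_2 ≅ 0.

As a check, the Euler characteristic is 7 − 8 + 1 = 0, which agrees with 1 − 1 + 0 = 0.

H_0 ≅ Z,  H_1 ≅ Z,  H_2 = 0.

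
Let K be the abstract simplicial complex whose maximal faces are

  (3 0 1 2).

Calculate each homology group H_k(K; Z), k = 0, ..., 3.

H_0 ≅ Z,  H_1 = 0,  H_2 = 0,  H_3 = 0.

We work with the vertex ordering 0 < 1 < 2 < 3. The simplices of K, each written with vertices in increasing order, are:

  0-simplices (4): [0], [1], [2], [3]
  1-simplices (6): [0,1], [0,2], [0,3], [1,2], [1,3], [2,3]
  2-simplices (4): [0,1,2], [0,1,3], [0,2,3], [1,2,3]
  3-simplices (1): [0,1,2,3]

giving chain groups C_0 ≅ Z^4, C_1 ≅ Z^6, C_2 ≅ Z^4, C_3 ≅ Z^1.

Boundary ∂_1: C_1 → C_0 maps an edge to its endpoints' difference, ∂[p,q] = q − p. For instance
  ∂[2,3] = [3] − [2].
The 4×6 boundary matrix has rank 3 and Smith normal form diag(1,1,1).

∂_2: C_2 → C_1 maps a triangle to the signed sum of its edges. For instance
  ∂[0,1,2] = [1,2] − [0,2] + [0,1],
  ∂[0,2,3] = [2,3] − [0,3] + [0,2].
The resulting 6×4 matrix has rank 3, and its Smith normal form has invariant factors (1,1,1).

∂_3: C_3 → C_2 sends each 3-simplex σ to the alternating sum Σ_i (−1)^i (σ with its i-th vertex removed). For instance
  ∂[0,1,2,3] = [1,2,3] − [0,2,3] + [0,1,3] − [0,1,2].
The 4×1 boundary matrix has rank 1 and Smith normal form diag(1).

From H_k ≅ ker(∂_k) / im(∂_{k+1}) we obtain:

  H_0: rank C_0 − rank ∂_1 = 4 − 3 = 1, and the invariant factors of ∂_1 are all 1, so H_0 = Z.
  H_1: rank ker ∂_1 − rank ∂_2 = (6 − 3) − 3 = 0, and the invariant factors of ∂_2 are all 1, so H_1 = 0.
  H_2: rank ker ∂_2 − rank ∂_3 = (4 − 3) − 1 = 0, and the invariant factors of ∂_3 are all 1, so H_2 = 0.
  H_3: rank ker ∂_3 − rank ∂_4 = (1 − 1) − 0 = 0, and there is no ∂_4, so H_3 = 0.

As a check, the Euler characteristic is 4 − 6 + 4 − 1 = 1, which agrees with 1 − 0 + 0 − 0 = 1.
(K is a triangulation of the 3-simplex.)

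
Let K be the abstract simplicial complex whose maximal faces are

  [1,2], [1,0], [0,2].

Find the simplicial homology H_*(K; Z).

Fix the vertex order 0 < 1 < 2 and write every simplex with vertices in increasing order. Then dim K = 1 and the simplices of K are:

  0-simplices (3): [0], [1], [2]
  1-simplices (3): [0,1], [0,2], [1,2]

giving chain groups C_0 ≅ Z^3, C_1 ≅ Z^3.

The boundary map ∂_1: C_1 → C_0 maps an edge to its endpoints' difference, ∂[p,q] = q − p. For instance
  ∂[1,2] = [2] − [1].
This gives a 3×3 integer matrix of rank 2; reducing to Smith normal form yields diagonal entries (1,1).

Computing H_k = (kernel of ∂_k) / (image of ∂_{k+1}):

  H_0: rank C_0 − rank ∂_1 = 3 − 2 = 1, and the invariant factors of ∂_1 are all 1, so H_0 ≅ Z.
  H_1: rank ker ∂_1 − rank ∂_2 = (3 − 2) − 0 = 1, and there is no ∂_2, so H_1 ≅ Z.

H_0 ≅ Z,  H_1 ≅ Z.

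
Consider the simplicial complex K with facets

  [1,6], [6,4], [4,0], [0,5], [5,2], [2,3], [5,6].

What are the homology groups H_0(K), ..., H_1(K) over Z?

We work with the vertex ordering 0 < 1 < 2 < 3 < 4 < 5 < 6. The simplices of K, each written with vertices in increasing order, are:

  0-simplices (7): [0], [1], [2], [3], [4], [5], [6]
  1-simplices (7): [0,4], [0,5], [1,6], [2,3], [2,5], [4,6], [5,6]

Hence C_0 ≅ Z^7, C_1 ≅ Z^7.

∂_1: C_1 → C_0 is given by ∂[p,q] = [q] − [p]. For instance
  ∂[2,5] = [5] − [2].
This gives a 7×7 integer matrix of rank 6; reducing to Smith normal form yields diagonal entries (1,1,1,1,1,1).

Now H_k = ker ∂_k / im ∂_{k+1}, so:

  H_0: rank C_0 − rank ∂_1 = 7 − 6 = 1, and the invariant factors of ∂_1 are all 1, so H_0 = Z.
  H_1: rank ker ∂_1 − rank ∂_2 = (7 − 6) − 0 = 1, and there is no ∂_2, so H_1 = Z.

As a check, the Euler characteristic is 7 − 7 = 0, which agrees with 1 − 1 = 0.

H_0 ≅ Z,  H_1 ≅ Z.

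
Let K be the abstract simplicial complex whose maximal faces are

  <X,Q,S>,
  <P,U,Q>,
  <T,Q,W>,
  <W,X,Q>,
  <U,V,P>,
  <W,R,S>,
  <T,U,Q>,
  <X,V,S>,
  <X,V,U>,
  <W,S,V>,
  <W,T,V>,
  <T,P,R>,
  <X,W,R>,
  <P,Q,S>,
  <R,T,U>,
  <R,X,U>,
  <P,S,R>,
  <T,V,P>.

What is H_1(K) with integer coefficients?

H_1 = Z ⊕ Z/2.

Fix the vertex order P < Q < R < S < T < U < V < W < X and write every simplex with vertices in increasing order. Then dim K = 2 and the simplices of K are:

  0-simplices (9): P, Q, R, S, T, U, V, W, X
  1-simplices (27): PQ, PR, PS, PT, PU, PV, QS, QT, QU, QW, QX, RS, RT, RU, RW, RX, SV, SW, SX, TU, TV, TW, UV, UX, VW, VX, WX
  2-simplices (18): PQS, PQU, PRS, PRT, PTV, PUV, QSX, QTU, QTW, QWX, RSW, RTU, RUX, RWX, SVW, SVX, TVW, UVX

Hence C_0 ≅ Z^9, C_1 ≅ Z^27, C_2 ≅ Z^18.

The boundary map ∂_1: C_1 → C_0 sends each edge [p,q] (with p < q) to q − p. For instance
  ∂PT = T − P.
This gives a 9×27 integer matrix of rank 8; reducing to Smith normal form yields diagonal entries (1,1,1,1,1,1,1,1).

The boundary map ∂_2: C_2 → C_1 acts by ∂[p,q,r] = [q,r] − [p,r] + [p,q]. For instance
  ∂QSX = SX − QX + QS,
  ∂SVX = VX − SX + SV.
As a 27×18 matrix over Z this has rank 18, with invariant factors (1,1,1,1,1,1,1,1,1,1,1,1,1,1,1,1,1,2).

Reading off H_k = ker ∂_k / im ∂_{k+1}:

  H_1: rank ker ∂_1 − rank ∂_2 = (27 − 8) − 18 = 1, and ∂_2 has invariant factor 2 > 1, so H_1 ≅ Z ⊕ Z/2.

(K is a triangulation of the Klein bottle.)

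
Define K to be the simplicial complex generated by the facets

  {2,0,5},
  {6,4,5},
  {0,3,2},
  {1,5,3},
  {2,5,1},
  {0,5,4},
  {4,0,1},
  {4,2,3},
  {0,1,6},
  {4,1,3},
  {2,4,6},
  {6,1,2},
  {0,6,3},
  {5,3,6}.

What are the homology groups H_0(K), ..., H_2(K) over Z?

H_0 = Z,  H_1 = Z^2,  H_2 = Z.

Take the total order 0 < 1 < 2 < 3 < 4 < 5 < 6 on the vertex set. Then K (dimension 2) consists of the simplices:

  0-simplices (7): [0], [1], [2], [3], [4], [5], [6]
  1-simplices (21): [0,1], [0,2], [0,3], [0,4], [0,5], [0,6], [1,2], [1,3], [1,4], [1,5], [1,6], [2,3], [2,4], [2,5], [2,6], [3,4], [3,5], [3,6], [4,5], [4,6], [5,6]
  2-simplices (14): [0,1,4], [0,1,6], [0,2,3], [0,2,5], [0,3,6], [0,4,5], [1,2,5], [1,2,6], [1,3,4], [1,3,5], [2,3,4], [2,4,6], [3,5,6], [4,5,6]

Hence C_0 ≅ Z^7, C_1 ≅ Z^21, C_2 ≅ Z^14.

Boundary ∂_1: C_1 → C_0 maps an edge to its endpoints' difference, ∂[p,q] = q − p.
As a 7×21 matrix over Z this has rank 6, with invariant factors (1,1,1,1,1,1).

The boundary map ∂_2: C_2 → C_1 maps a triangle to the signed sum of its edges. For instance
  ∂[4,5,6] = [5,6] − [4,6] + [4,5],
  ∂[2,3,4] = [3,4] − [2,4] + [2,3].
As a 21×14 matrix over Z this has rank 13, with invariant factors (1,1,1,1,1,1,1,1,1,1,1,1,1).

From H_k ≅ ker(∂_k) / im(∂_{k+1}) we obtain:

  H_0: rank C_0 − rank ∂_1 = 7 − 6 = 1, and the invariant factors of ∂_1 are all 1, so H_0 = Z.
  H_1: rank ker ∂_1 − rank ∂_2 = (21 − 6) − 13 = 2, and the invariant factors of ∂_2 are all 1, so H_1 = Z^2.
  H_2: rank ker ∂_2 − rank ∂_3 = (14 − 13) − 0 = 1, and there is no ∂_3, so H_2 = Z.

(K is a triangulation of the torus T^2.)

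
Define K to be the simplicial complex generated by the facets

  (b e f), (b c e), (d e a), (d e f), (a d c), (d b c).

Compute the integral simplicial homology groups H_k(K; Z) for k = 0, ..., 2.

Order the vertices as a < b < c < d < e < f. Listing each simplex with vertices in this order, K has dimension 2 with simplices:

  0-simplices (6): a, b, c, d, e, f
  1-simplices (12): ac, ad, ae, bc, bd, be, bf, cd, ce, de, df, ef
  2-simplices (6): acd, ade, bcd, bce, bef, def

so the chain groups are C_0 ≅ Z^6, C_1 ≅ Z^12, C_2 ≅ Z^6.

Boundary ∂_1: C_1 → C_0 is given by ∂[p,q] = [q] − [p].
This gives a 6×12 integer matrix of rank 5; reducing to Smith normal form yields diagonal entries (1,1,1,1,1).

∂_2: C_2 → C_1 maps a triangle to the signed sum of its edges. For instance
  ∂acd = cd − ad + ac,
  ∂ade = de − ae + ad.
The resulting 12×6 matrix has rank 6, and its Smith normal form has invariant factors (1,1,1,1,1,1).

Now H_k = ker ∂_k / im ∂_{k+1}, so:

  H_0: rank C_0 − rank ∂_1 = 6 − 5 = 1, and the invariant factors of ∂_1 are all 1, so H_0 ≅ Z.
  H_1: rank ker ∂_1 − rank ∂_2 = (12 − 5) − 6 = 1, and the invariant factors of ∂_2 are all 1, so H_1 ≅ Z.
  H_2: rank ker ∂_2 − rank ∂_3 = (6 − 6) − 0 = 0, and there is no ∂_3, so H_2 ≅ 0.

As a check, the Euler characteristic is 6 − 12 + 6 = 0, which agrees with 1 − 1 + 0 = 0.
(K is a triangulation of the cylinder S^1 x I.)

H_0 ≅ Z,  H_1 ≅ Z,  H_2 = 0.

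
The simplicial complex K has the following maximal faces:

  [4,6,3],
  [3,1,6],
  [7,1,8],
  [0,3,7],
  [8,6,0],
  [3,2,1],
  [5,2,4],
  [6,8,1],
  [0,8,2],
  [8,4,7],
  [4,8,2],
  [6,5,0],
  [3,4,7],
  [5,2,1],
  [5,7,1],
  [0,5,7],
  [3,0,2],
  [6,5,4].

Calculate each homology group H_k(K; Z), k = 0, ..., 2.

K has 9 vertices, 27 edges, 18 triangles.
rank ∂_0 = 0, rank ∂_1 = 8 ⇒ b_0 = 9 − 0 − 8 = 1; all invariant factors of ∂_1 are 1 so no torsion. So H_0 ≅ Z.
rank ∂_1 = 8, rank ∂_2 = 17 ⇒ b_1 = 27 − 8 − 17 = 2; all invariant factors of ∂_2 are 1 so no torsion. So H_1 ≅ Z^2.
rank ∂_2 = 17, rank ∂_3 = 0 ⇒ b_2 = 18 − 17 − 0 = 1. So H_2 ≅ Z.

H_0 ≅ Z,  H_1 ≅ Z^2,  H_2 ≅ Z.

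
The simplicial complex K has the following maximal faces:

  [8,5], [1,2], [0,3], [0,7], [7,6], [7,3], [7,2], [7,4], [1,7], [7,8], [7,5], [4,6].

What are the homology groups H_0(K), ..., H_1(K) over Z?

H_0 = Z,  H_1 = Z^4.

We work with the vertex ordering 0 < 1 < 2 < 3 < 4 < 5 < 6 < 7 < 8. The simplices of K, each written with vertices in increasing order, are:

  0-simplices (9): [0], [1], [2], [3], [4], [5], [6], [7], [8]
  1-simplices (12): [0,3], [0,7], [1,2], [1,7], [2,7], [3,7], [4,6], [4,7], [5,7], [5,8], [6,7], [7,8]

so the chain groups are C_0 ≅ Z^9, C_1 ≅ Z^12.

∂_1: C_1 → C_0 sends each edge [p,q] (with p < q) to q − p.
The 9×12 boundary matrix has rank 8 and Smith normal form diag(1,1,1,1,1,1,1,1).

Now H_k = ker ∂_k / im ∂_{k+1}, so:

  H_0: rank C_0 − rank ∂_1 = 9 − 8 = 1, and the invariant factors of ∂_1 are all 1, so H_0 ≅ Z.
  H_1: rank ker ∂_1 − rank ∂_2 = (12 − 8) − 0 = 4, and there is no ∂_2, so H_1 ≅ Z^4.

As a check, the Euler characteristic is 9 − 12 = -3, which agrees with 1 − 4 = -3.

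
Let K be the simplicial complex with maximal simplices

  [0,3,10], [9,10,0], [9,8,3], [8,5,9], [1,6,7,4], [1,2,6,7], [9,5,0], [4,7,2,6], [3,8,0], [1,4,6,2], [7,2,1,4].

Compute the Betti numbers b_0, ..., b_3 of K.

Take the total order 0 < 1 < 2 < 3 < 4 < 5 < 6 < 7 < 8 < 9 < 10 on the vertex set. Then K (dimension 3) consists of the simplices:

  0-simplices (11): [0], [1], [2], [3], [4], [5], [6], [7], [8], [9], [10]
  1-simplices (22): [0,3], [0,5], [0,8], [0,9], [0,10], [1,2], [1,4], [1,6], [1,7], [2,4], [2,6], [2,7], [3,8], [3,9], [3,10], [4,6], [4,7], [5,8], [5,9], [6,7], [8,9], [9,10]
  2-simplices (16): [0,3,8], [0,3,10], [0,5,9], [0,9,10], [1,2,4], [1,2,6], [1,2,7], [1,4,6], [1,4,7], [1,6,7], [2,4,6], [2,4,7], [2,6,7], [3,8,9], [4,6,7], [5,8,9]
  3-simplices (5): [1,2,4,6], [1,2,4,7], [1,2,6,7], [1,4,6,7], [2,4,6,7]

giving chain groups C_0 ≅ Z^11, C_1 ≅ Z^22, C_2 ≅ Z^16, C_3 ≅ Z^5.

∂_1: C_1 → C_0 is given by ∂[p,q] = [q] − [p].
This gives a 11×22 integer matrix of rank 9; reducing to Smith normal form yields diagonal entries (1,1,1,1,1,1,1,1,1).

The boundary map ∂_2: C_2 → C_1 acts by ∂[p,q,r] = [q,r] − [p,r] + [p,q]. For instance
  ∂[1,6,7] = [6,7] − [1,7] + [1,6],
  ∂[2,4,7] = [4,7] − [2,7] + [2,4].
The resulting 22×16 matrix has rank 12, and its Smith normal form has invariant factors (1,1,1,1,1,1,1,1,1,1,1,1).

∂_3: C_3 → C_2 sends each 3-simplex σ to the alternating sum Σ_i (−1)^i (σ with its i-th vertex removed). For instance
  ∂[1,2,6,7] = [2,6,7] − [1,6,7] + [1,2,7] − [1,2,6],
  ∂[2,4,6,7] = [4,6,7] − [2,6,7] + [2,4,7] − [2,4,6].
The resulting 16×5 matrix has rank 4, and its Smith normal form has invariant factors (1,1,1,1).

Computing H_k = (kernel of ∂_k) / (image of ∂_{k+1}):

  H_0: rank C_0 − rank ∂_1 = 11 − 9 = 2, and the invariant factors of ∂_1 are all 1, so H_0 ≅ Z^2.
  H_1: rank ker ∂_1 − rank ∂_2 = (22 − 9) − 12 = 1, and the invariant factors of ∂_2 are all 1, so H_1 ≅ Z.
  H_2: rank ker ∂_2 − rank ∂_3 = (16 − 12) − 4 = 0, and the invariant factors of ∂_3 are all 1, so H_2 ≅ 0.
  H_3: rank ker ∂_3 − rank ∂_4 = (5 − 4) − 0 = 1, and there is no ∂_4, so H_3 ≅ Z.

(K is a triangulation of the disjoint union of the 3-sphere S^3 and the cylinder S^1 x I.)

Hence the Betti numbers are b_0 = 2, b_1 = 1, b_2 = 0, b_3 = 1.

b_0 = 2, b_1 = 1, b_2 = 0, b_3 = 1.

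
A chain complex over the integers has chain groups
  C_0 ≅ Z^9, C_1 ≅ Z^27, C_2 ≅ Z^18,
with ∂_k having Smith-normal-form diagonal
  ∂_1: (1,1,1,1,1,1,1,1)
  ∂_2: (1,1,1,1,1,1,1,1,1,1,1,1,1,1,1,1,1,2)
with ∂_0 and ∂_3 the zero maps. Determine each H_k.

H_0: b_0 = 9 − 0 − 8 = 1; torsion from ∂_1 factors > 1: none. So H_0 ≅ Z.
H_1: b_1 = 27 − 8 − 18 = 1; torsion from ∂_2 factors > 1: [2]. So H_1 ≅ Z ⊕ Z/2.
H_2: b_2 = 18 − 18 − 0 = 0; torsion from ∂_3 factors > 1: none. So H_2 ≅ 0.

H_0 ≅ Z,  H_1 ≅ Z ⊕ Z/2,  H_2 = 0.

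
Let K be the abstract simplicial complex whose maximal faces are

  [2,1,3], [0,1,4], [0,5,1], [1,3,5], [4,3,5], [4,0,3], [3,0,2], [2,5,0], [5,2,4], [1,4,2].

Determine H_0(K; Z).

Order the vertices as 0 < 1 < 2 < 3 < 4 < 5. Listing each simplex with vertices in this order, K has dimension 2 with simplices:

  0-simplices (6): [0], [1], [2], [3], [4], [5]
  1-simplices (15): [0,1], [0,2], [0,3], [0,4], [0,5], [1,2], [1,3], [1,4], [1,5], [2,3], [2,4], [2,5], [3,4], [3,5], [4,5]
  2-simplices (10): [0,1,4], [0,1,5], [0,2,3], [0,2,5], [0,3,4], [1,2,3], [1,2,4], [1,3,5], [2,4,5], [3,4,5]

Hence C_0 ≅ Z^6, C_1 ≅ Z^15, C_2 ≅ Z^10.

The boundary map ∂_1: C_1 → C_0 sends each edge [p,q] (with p < q) to q − p. For instance
  ∂[3,4] = [4] − [3].
As a 6×15 matrix over Z this has rank 5, with invariant factors (1,1,1,1,1).

Boundary ∂_2: C_2 → C_1 maps a triangle to the signed sum of its edges. For instance
  ∂[3,4,5] = [4,5] − [3,5] + [3,4],
  ∂[0,1,5] = [1,5] − [0,5] + [0,1].
As a 15×10 matrix over Z this has rank 10, with invariant factors (1,1,1,1,1,1,1,1,1,2).

From H_k ≅ ker(∂_k) / im(∂_{k+1}) we obtain:

  H_0: rank C_0 − rank ∂_1 = 6 − 5 = 1, and the invariant factors of ∂_1 are all 1, so H_0 ≅ Z.

H_0 = Z.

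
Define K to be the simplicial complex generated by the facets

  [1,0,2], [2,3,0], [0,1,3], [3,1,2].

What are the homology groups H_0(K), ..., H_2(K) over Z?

Order the vertices as 0 < 1 < 2 < 3. Listing each simplex with vertices in this order, K has dimension 2 with simplices:

  0-simplices (4): [0], [1], [2], [3]
  1-simplices (6): [0,1], [0,2], [0,3], [1,2], [1,3], [2,3]
  2-simplices (4): [0,1,2], [0,1,3], [0,2,3], [1,2,3]

giving chain groups C_0 ≅ Z^4, C_1 ≅ Z^6, C_2 ≅ Z^4.

The boundary map ∂_1: C_1 → C_0 is given by ∂[p,q] = [q] − [p].
The resulting 4×6 matrix has rank 3, and its Smith normal form has invariant factors (1,1,1).

Boundary ∂_2: C_2 → C_1 sends each 2-simplex [p,q,r] to [q,r] − [p,r] + [p,q]. For instance
  ∂[0,1,3] = [1,3] − [0,3] + [0,1],
  ∂[1,2,3] = [2,3] − [1,3] + [1,2].
This gives a 6×4 integer matrix of rank 3; reducing to Smith normal form yields diagonal entries (1,1,1).

From H_k ≅ ker(∂_k) / im(∂_{k+1}) we obtain:

  H_0: rank C_0 − rank ∂_1 = 4 − 3 = 1, and the invariant factors of ∂_1 are all 1, so H_0 = Z.
  H_1: rank ker ∂_1 − rank ∂_2 = (6 − 3) − 3 = 0, and the invariant factors of ∂_2 are all 1, so H_1 = 0.
  H_2: rank ker ∂_2 − rank ∂_3 = (4 − 3) − 0 = 1, and there is no ∂_3, so H_2 = Z.

(K is a triangulation of the 2-sphere S^2.)

H_0 = Z,  H_1 = 0,  H_2 = Z.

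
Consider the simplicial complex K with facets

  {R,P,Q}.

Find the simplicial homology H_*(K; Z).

Fix the vertex order P < Q < R and write every simplex with vertices in increasing order. Then dim K = 2 and the simplices of K are:

  0-simplices (3): P, Q, R
  1-simplices (3): PQ, PR, QR
  2-simplices (1): PQR

Hence C_0 ≅ Z^3, C_1 ≅ Z^3, C_2 ≅ Z^1.

∂_1: C_1 → C_0 maps an edge to its endpoints' difference, ∂[p,q] = q − p. For instance
  ∂PR = R − P.
The resulting 3×3 matrix has rank 2, and its Smith normal form has invariant factors (1,1).

The boundary map ∂_2: C_2 → C_1 acts by ∂[p,q,r] = [q,r] − [p,r] + [p,q]. For instance
  ∂PQR = QR − PR + PQ.
This gives a 3×1 integer matrix of rank 1; reducing to Smith normal form yields diagonal entries (1).

Computing H_k = (kernel of ∂_k) / (image of ∂_{k+1}):

  H_0: rank C_0 − rank ∂_1 = 3 − 2 = 1, and the invariant factors of ∂_1 are all 1, so H_0 ≅ Z.
  H_1: rank ker ∂_1 − rank ∂_2 = (3 − 2) − 1 = 0, and the invariant factors of ∂_2 are all 1, so H_1 ≅ 0.
  H_2: rank ker ∂_2 − rank ∂_3 = (1 − 1) − 0 = 0, and there is no ∂_3, so H_2 ≅ 0.

(K is a triangulation of the 2-simplex.)

H_0 ≅ Z,  H_1 = 0,  H_2 = 0.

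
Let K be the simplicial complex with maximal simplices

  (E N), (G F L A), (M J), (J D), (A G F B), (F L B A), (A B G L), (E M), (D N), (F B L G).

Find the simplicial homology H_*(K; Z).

H_0 = Z^2,  H_1 = Z,  H_2 = 0,  H_3 = Z.

Take the total order A < B < D < E < F < G < J < L < M < N on the vertex set. Then K (dimension 3) consists of the simplices:

  0-simplices (10): A, B, D, E, F, G, J, L, M, N
  1-simplices (15): AB, AF, AG, AL, BF, BG, BL, DJ, DN, EM, EN, FG, FL, GL, JM
  2-simplices (10): ABF, ABG, ABL, AFG, AFL, AGL, BFG, BFL, BGL, FGL
  3-simplices (5): ABFG, ABFL, ABGL, AFGL, BFGL

Hence C_0 ≅ Z^10, C_1 ≅ Z^15, C_2 ≅ Z^10, C_3 ≅ Z^5.

Boundary ∂_1: C_1 → C_0 sends each edge [p,q] (with p < q) to q − p. For instance
  ∂BF = F − B.
This gives a 10×15 integer matrix of rank 8; reducing to Smith normal form yields diagonal entries (1,1,1,1,1,1,1,1).

The boundary map ∂_2: C_2 → C_1 maps a triangle to the signed sum of its edges. For instance
  ∂ABG = BG − AG + AB,
  ∂FGL = GL − FL + FG.
The resulting 15×10 matrix has rank 6, and its Smith normal form has invariant factors (1,1,1,1,1,1).

∂_3: C_3 → C_2 sends each 3-simplex σ to the alternating sum Σ_i (−1)^i (σ with its i-th vertex removed). For instance
  ∂AFGL = FGL − AGL + AFL − AFG,
  ∂ABFL = BFL − AFL + ABL − ABF.
As a 10×5 matrix over Z this has rank 4, with invariant factors (1,1,1,1).

From H_k ≅ ker(∂_k) / im(∂_{k+1}) we obtain:

  H_0: rank C_0 − rank ∂_1 = 10 − 8 = 2, and the invariant factors of ∂_1 are all 1, so H_0 = Z^2.
  H_1: rank ker ∂_1 − rank ∂_2 = (15 − 8) − 6 = 1, and the invariant factors of ∂_2 are all 1, so H_1 = Z.
  H_2: rank ker ∂_2 − rank ∂_3 = (10 − 6) − 4 = 0, and the invariant factors of ∂_3 are all 1, so H_2 = 0.
  H_3: rank ker ∂_3 − rank ∂_4 = (5 − 4) − 0 = 1, and there is no ∂_4, so H_3 = Z.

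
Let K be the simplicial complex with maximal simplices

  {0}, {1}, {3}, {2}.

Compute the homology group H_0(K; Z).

K has 4 vertices.
rank ∂_0 = 0, rank ∂_1 = 0 ⇒ b_0 = 4 − 0 − 0 = 4. So H_0 ≅ Z^4.

H_0 ≅ Z^4.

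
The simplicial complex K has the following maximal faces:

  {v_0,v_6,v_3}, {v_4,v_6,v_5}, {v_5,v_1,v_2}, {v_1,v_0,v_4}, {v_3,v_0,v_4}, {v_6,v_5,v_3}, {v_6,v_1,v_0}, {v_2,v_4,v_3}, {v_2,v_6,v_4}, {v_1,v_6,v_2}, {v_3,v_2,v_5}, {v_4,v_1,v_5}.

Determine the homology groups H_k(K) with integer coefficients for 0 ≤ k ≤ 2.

Order the vertices as v_0 < v_1 < v_2 < v_3 < v_4 < v_5 < v_6. Listing each simplex with vertices in this order, K has dimension 2 with simplices:

  0-simplices (7): [v_0], [v_1], [v_2], [v_3], [v_4], [v_5], [v_6]
  1-simplices (18): (18 of them)
  2-simplices (12): (12 of them)

so the chain groups are C_0 ≅ Z^7, C_1 ≅ Z^18, C_2 ≅ Z^12.

Boundary ∂_1: C_1 → C_0 sends each edge [p,q] (with p < q) to q − p.
This gives a 7×18 integer matrix of rank 6; reducing to Smith normal form yields diagonal entries (1,1,1,1,1,1).

The boundary map ∂_2: C_2 → C_1 acts by ∂[p,q,r] = [q,r] − [p,r] + [p,q]. For instance
  ∂[v_0,v_3,v_6] = [v_3,v_6] − [v_0,v_6] + [v_0,v_3],
  ∂[v_1,v_2,v_6] = [v_2,v_6] − [v_1,v_6] + [v_1,v_2].
The resulting 18×12 matrix has rank 12, and its Smith normal form has invariant factors (1,1,1,1,1,1,1,1,1,1,1,2).

Computing H_k = (kernel of ∂_k) / (image of ∂_{k+1}):

  H_0: rank C_0 − rank ∂_1 = 7 − 6 = 1, and the invariant factors of ∂_1 are all 1, so H_0 = Z.
  H_1: rank ker ∂_1 − rank ∂_2 = (18 − 6) − 12 = 0, and ∂_2 has invariant factor 2 > 1, so H_1 = Z/2Z.
  H_2: rank ker ∂_2 − rank ∂_3 = (12 − 12) − 0 = 0, and there is no ∂_3, so H_2 = 0.

(K is a triangulation of the real projective plane RP^2.)

H_0 ≅ Z,  H_1 ≅ Z/2Z,  H_2 = 0.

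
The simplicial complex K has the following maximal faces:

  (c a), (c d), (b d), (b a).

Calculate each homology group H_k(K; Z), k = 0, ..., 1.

Fix the vertex order a < b < c < d and write every simplex with vertices in increasing order. Then dim K = 1 and the simplices of K are:

  0-simplices (4): a, b, c, d
  1-simplices (4): ab, ac, bd, cd

giving chain groups C_0 ≅ Z^4, C_1 ≅ Z^4.

The boundary map ∂_1: C_1 → C_0 is given by ∂[p,q] = [q] − [p]. For instance
  ∂ab = b − a.
The resulting 4×4 matrix has rank 3, and its Smith normal form has invariant factors (1,1,1).

Now H_k = ker ∂_k / im ∂_{k+1}, so:

  H_0: rank C_0 − rank ∂_1 = 4 − 3 = 1, and the invariant factors of ∂_1 are all 1, so H_0 ≅ Z.
  H_1: rank ker ∂_1 − rank ∂_2 = (4 − 3) − 0 = 1, and there is no ∂_2, so H_1 ≅ Z.

H_0 ≅ Z,  H_1 ≅ Z.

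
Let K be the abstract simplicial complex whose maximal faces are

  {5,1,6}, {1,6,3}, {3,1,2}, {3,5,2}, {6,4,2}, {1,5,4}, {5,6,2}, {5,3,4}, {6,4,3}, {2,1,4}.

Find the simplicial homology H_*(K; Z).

H_0 = Z,  H_1 = Z/2Z,  H_2 = 0.

Take the total order 1 < 2 < 3 < 4 < 5 < 6 on the vertex set. Then K (dimension 2) consists of the simplices:

  0-simplices (6): [1], [2], [3], [4], [5], [6]
  1-simplices (15): [1,2], [1,3], [1,4], [1,5], [1,6], [2,3], [2,4], [2,5], [2,6], [3,4], [3,5], [3,6], [4,5], [4,6], [5,6]
  2-simplices (10): [1,2,3], [1,2,4], [1,3,6], [1,4,5], [1,5,6], [2,3,5], [2,4,6], [2,5,6], [3,4,5], [3,4,6]

giving chain groups C_0 ≅ Z^6, C_1 ≅ Z^15, C_2 ≅ Z^10.

∂_1: C_1 → C_0 is given by ∂[p,q] = [q] − [p]. For instance
  ∂[4,6] = [6] − [4].
The 6×15 boundary matrix has rank 5 and Smith normal form diag(1,1,1,1,1).

Boundary ∂_2: C_2 → C_1 acts by ∂[p,q,r] = [q,r] − [p,r] + [p,q]. For instance
  ∂[1,3,6] = [3,6] − [1,6] + [1,3],
  ∂[1,2,4] = [2,4] − [1,4] + [1,2].
The resulting 15×10 matrix has rank 10, and its Smith normal form has invariant factors (1,1,1,1,1,1,1,1,1,2).

Computing H_k = (kernel of ∂_k) / (image of ∂_{k+1}):

  H_0: rank C_0 − rank ∂_1 = 6 − 5 = 1, and the invariant factors of ∂_1 are all 1, so H_0 ≅ Z.
  H_1: rank ker ∂_1 − rank ∂_2 = (15 − 5) − 10 = 0, and ∂_2 has invariant factor 2 > 1, so H_1 ≅ Z/2Z.
  H_2: rank ker ∂_2 − rank ∂_3 = (10 − 10) − 0 = 0, and there is no ∂_3, so H_2 ≅ 0.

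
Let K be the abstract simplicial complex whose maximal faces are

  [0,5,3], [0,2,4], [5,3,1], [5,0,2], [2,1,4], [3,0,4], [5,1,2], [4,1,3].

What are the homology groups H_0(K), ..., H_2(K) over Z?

Take the total order 0 < 1 < 2 < 3 < 4 < 5 on the vertex set. Then K (dimension 2) consists of the simplices:

  0-simplices (6): [0], [1], [2], [3], [4], [5]
  1-simplices (12): [0,2], [0,3], [0,4], [0,5], [1,2], [1,3], [1,4], [1,5], [2,4], [2,5], [3,4], [3,5]
  2-simplices (8): [0,2,4], [0,2,5], [0,3,4], [0,3,5], [1,2,4], [1,2,5], [1,3,4], [1,3,5]

giving chain groups C_0 ≅ Z^6, C_1 ≅ Z^12, C_2 ≅ Z^8.

Boundary ∂_1: C_1 → C_0 sends each edge [p,q] (with p < q) to q − p. For instance
  ∂[1,4] = [4] − [1].
This gives a 6×12 integer matrix of rank 5; reducing to Smith normal form yields diagonal entries (1,1,1,1,1).

∂_2: C_2 → C_1 maps a triangle to the signed sum of its edges. For instance
  ∂[1,2,5] = [2,5] − [1,5] + [1,2],
  ∂[0,2,5] = [2,5] − [0,5] + [0,2].
The 12×8 boundary matrix has rank 7 and Smith normal form diag(1,1,1,1,1,1,1).

From H_k ≅ ker(∂_k) / im(∂_{k+1}) we obtain:

  H_0: rank C_0 − rank ∂_1 = 6 − 5 = 1, and the invariant factors of ∂_1 are all 1, so H_0 ≅ Z.
  H_1: rank ker ∂_1 − rank ∂_2 = (12 − 5) − 7 = 0, and the invariant factors of ∂_2 are all 1, so H_1 ≅ 0.
  H_2: rank ker ∂_2 − rank ∂_3 = (8 − 7) − 0 = 1, and there is no ∂_3, so H_2 ≅ Z.

As a check, the Euler characteristic is 6 − 12 + 8 = 2, which agrees with 1 − 0 + 1 = 2.

H_0 = Z,  H_1 = 0,  H_2 = Z.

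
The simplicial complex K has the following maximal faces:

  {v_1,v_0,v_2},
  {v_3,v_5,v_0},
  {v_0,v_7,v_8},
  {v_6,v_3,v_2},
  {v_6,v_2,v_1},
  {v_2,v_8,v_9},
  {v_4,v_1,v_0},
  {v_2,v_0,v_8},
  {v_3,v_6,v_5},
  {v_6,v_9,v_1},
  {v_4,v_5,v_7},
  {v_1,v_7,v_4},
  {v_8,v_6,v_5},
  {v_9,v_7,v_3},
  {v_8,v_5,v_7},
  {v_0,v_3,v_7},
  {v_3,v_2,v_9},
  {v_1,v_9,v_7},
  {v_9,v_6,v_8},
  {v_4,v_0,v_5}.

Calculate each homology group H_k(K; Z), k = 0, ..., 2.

H_0 = Z,  H_1 = Z ⊕ Z_2,  H_2 = 0.

Order the vertices as v_0 < v_1 < v_2 < v_3 < v_4 < v_5 < v_6 < v_7 < v_8 < v_9. Listing each simplex with vertices in this order, K has dimension 2 with simplices:

  0-simplices (10): [v_0], [v_1], [v_2], [v_3], [v_4], [v_5], [v_6], [v_7], [v_8], [v_9]
  1-simplices (30): (30 of them)
  2-simplices (20): (20 of them)

giving chain groups C_0 ≅ Z^10, C_1 ≅ Z^30, C_2 ≅ Z^20.

∂_1: C_1 → C_0 sends each edge [p,q] (with p < q) to q − p. For instance
  ∂[v_0,v_3] = [v_3] − [v_0].
The resulting 10×30 matrix has rank 9, and its Smith normal form has invariant factors (1,1,1,1,1,1,1,1,1).

Boundary ∂_2: C_2 → C_1 sends each 2-simplex [p,q,r] to [q,r] − [p,r] + [p,q]. For instance
  ∂[v_5,v_7,v_8] = [v_7,v_8] − [v_5,v_8] + [v_5,v_7],
  ∂[v_0,v_3,v_7] = [v_3,v_7] − [v_0,v_7] + [v_0,v_3].
The resulting 30×20 matrix has rank 20, and its Smith normal form has invariant factors (1,1,1,1,1,1,1,1,1,1,1,1,1,1,1,1,1,1,1,2).

Reading off H_k = ker ∂_k / im ∂_{k+1}:

  H_0: rank C_0 − rank ∂_1 = 10 − 9 = 1, and the invariant factors of ∂_1 are all 1, so H_0 ≅ Z.
  H_1: rank ker ∂_1 − rank ∂_2 = (30 − 9) − 20 = 1, and ∂_2 has invariant factor 2 > 1, so H_1 ≅ Z ⊕ Z_2.
  H_2: rank ker ∂_2 − rank ∂_3 = (20 − 20) − 0 = 0, and there is no ∂_3, so H_2 ≅ 0.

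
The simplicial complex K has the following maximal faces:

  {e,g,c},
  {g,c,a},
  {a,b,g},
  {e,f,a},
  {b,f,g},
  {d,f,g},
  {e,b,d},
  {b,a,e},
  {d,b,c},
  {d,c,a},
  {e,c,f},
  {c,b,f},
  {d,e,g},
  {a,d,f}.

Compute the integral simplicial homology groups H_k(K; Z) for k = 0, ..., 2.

H_0 = Z,  H_1 = Z^2,  H_2 = Z.

Take the total order a < b < c < d < e < f < g on the vertex set. Then K (dimension 2) consists of the simplices:

  0-simplices (7): a, b, c, d, e, f, g
  1-simplices (21): ab, ac, ad, ae, af, ag, bc, bd, be, bf, bg, cd, ce, cf, cg, de, df, dg, ef, eg, fg
  2-simplices (14): abe, abg, acd, acg, adf, aef, bcd, bcf, bde, bfg, cef, ceg, deg, dfg

giving chain groups C_0 ≅ Z^7, C_1 ≅ Z^21, C_2 ≅ Z^14.

The boundary map ∂_1: C_1 → C_0 maps an edge to its endpoints' difference, ∂[p,q] = q − p. For instance
  ∂be = e − b.
The 7×21 boundary matrix has rank 6 and Smith normal form diag(1,1,1,1,1,1).

∂_2: C_2 → C_1 maps a triangle to the signed sum of its edges. For instance
  ∂bfg = fg − bg + bf,
  ∂ceg = eg − cg + ce.
As a 21×14 matrix over Z this has rank 13, with invariant factors (1,1,1,1,1,1,1,1,1,1,1,1,1).

Now H_k = ker ∂_k / im ∂_{k+1}, so:

  H_0: rank C_0 − rank ∂_1 = 7 − 6 = 1, and the invariant factors of ∂_1 are all 1, so H_0 ≅ Z.
  H_1: rank ker ∂_1 − rank ∂_2 = (21 − 6) − 13 = 2, and the invariant factors of ∂_2 are all 1, so H_1 ≅ Z^2.
  H_2: rank ker ∂_2 − rank ∂_3 = (14 − 13) − 0 = 1, and there is no ∂_3, so H_2 ≅ Z.

As a check, the Euler characteristic is 7 − 21 + 14 = 0, which agrees with 1 − 2 + 1 = 0.
(K is a triangulation of the torus T^2.)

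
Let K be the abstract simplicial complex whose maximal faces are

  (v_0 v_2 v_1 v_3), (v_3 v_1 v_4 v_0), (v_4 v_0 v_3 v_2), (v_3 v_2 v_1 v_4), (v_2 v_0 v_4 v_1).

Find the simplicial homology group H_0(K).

Take the total order v_0 < v_1 < v_2 < v_3 < v_4 on the vertex set. Then K (dimension 3) consists of the simplices:

  0-simplices (5): [v_0], [v_1], [v_2], [v_3], [v_4]
  1-simplices (10): [v_0,v_1], [v_0,v_2], [v_0,v_3], [v_0,v_4], [v_1,v_2], [v_1,v_3], [v_1,v_4], [v_2,v_3], [v_2,v_4], [v_3,v_4]
  2-simplices (10): [v_0,v_1,v_2], [v_0,v_1,v_3], [v_0,v_1,v_4], [v_0,v_2,v_3], [v_0,v_2,v_4], [v_0,v_3,v_4], [v_1,v_2,v_3], [v_1,v_2,v_4], [v_1,v_3,v_4], [v_2,v_3,v_4]
  3-simplices (5): [v_0,v_1,v_2,v_3], [v_0,v_1,v_2,v_4], [v_0,v_1,v_3,v_4], [v_0,v_2,v_3,v_4], [v_1,v_2,v_3,v_4]

giving chain groups C_0 ≅ Z^5, C_1 ≅ Z^10, C_2 ≅ Z^10, C_3 ≅ Z^5.

The boundary map ∂_1: C_1 → C_0 maps an edge to its endpoints' difference, ∂[p,q] = q − p. For instance
  ∂[v_0,v_3] = [v_3] − [v_0].
This gives a 5×10 integer matrix of rank 4; reducing to Smith normal form yields diagonal entries (1,1,1,1).

The boundary map ∂_2: C_2 → C_1 acts by ∂[p,q,r] = [q,r] − [p,r] + [p,q]. For instance
  ∂[v_0,v_2,v_3] = [v_2,v_3] − [v_0,v_3] + [v_0,v_2],
  ∂[v_1,v_3,v_4] = [v_3,v_4] − [v_1,v_4] + [v_1,v_3].
The resulting 10×10 matrix has rank 6, and its Smith normal form has invariant factors (1,1,1,1,1,1).

Boundary ∂_3: C_3 → C_2 sends each 3-simplex σ to the alternating sum Σ_i (−1)^i (σ with its i-th vertex removed). For instance
  ∂[v_0,v_1,v_2,v_4] = [v_1,v_2,v_4] − [v_0,v_2,v_4] + [v_0,v_1,v_4] − [v_0,v_1,v_2],
  ∂[v_0,v_1,v_2,v_3] = [v_1,v_2,v_3] − [v_0,v_2,v_3] + [v_0,v_1,v_3] − [v_0,v_1,v_2].
As a 10×5 matrix over Z this has rank 4, with invariant factors (1,1,1,1).

Reading off H_k = ker ∂_k / im ∂_{k+1}:

  H_0: rank C_0 − rank ∂_1 = 5 − 4 = 1, and the invariant factors of ∂_1 are all 1, so H_0 = Z.

(K is a triangulation of the 3-sphere S^3.)

H_0 = Z.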